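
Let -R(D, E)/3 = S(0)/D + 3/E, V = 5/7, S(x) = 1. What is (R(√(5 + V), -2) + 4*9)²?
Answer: 65673/40 - 243*√70/20 ≈ 1540.2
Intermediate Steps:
V = 5/7 (V = 5*(⅐) = 5/7 ≈ 0.71429)
R(D, E) = -9/E - 3/D (R(D, E) = -3*(1/D + 3/E) = -9/E - 3/D)
(R(√(5 + V), -2) + 4*9)² = ((-9/(-2) - 3/√(5 + 5/7)) + 4*9)² = ((-9*(-½) - 3*√70/20) + 36)² = ((9/2 - 3*√70/20) + 36)² = (81/2 - 3*√70/20)²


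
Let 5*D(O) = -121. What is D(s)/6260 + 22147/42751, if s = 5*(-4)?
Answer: 688028229/1338106300 ≈ 0.51418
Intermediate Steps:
s = -20
D(O) = -121/5 (D(O) = (⅕)*(-121) = -121/5)
D(s)/6260 + 22147/42751 = -121/5/6260 + 22147/42751 = -121/5*1/6260 + 22147*(1/42751) = -121/31300 + 22147/42751 = 688028229/1338106300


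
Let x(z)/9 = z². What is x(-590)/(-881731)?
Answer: -3132900/881731 ≈ -3.5531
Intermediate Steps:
x(z) = 9*z²
x(-590)/(-881731) = (9*(-590)²)/(-881731) = (9*348100)*(-1/881731) = 3132900*(-1/881731) = -3132900/881731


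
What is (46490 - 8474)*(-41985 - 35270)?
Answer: -2936926080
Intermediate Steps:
(46490 - 8474)*(-41985 - 35270) = 38016*(-77255) = -2936926080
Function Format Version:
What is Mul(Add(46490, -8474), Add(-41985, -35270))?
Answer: -2936926080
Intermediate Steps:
Mul(Add(46490, -8474), Add(-41985, -35270)) = Mul(38016, -77255) = -2936926080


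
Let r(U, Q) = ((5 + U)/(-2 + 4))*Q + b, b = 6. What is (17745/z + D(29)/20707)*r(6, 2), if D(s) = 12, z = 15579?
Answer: 2083251757/107531451 ≈ 19.373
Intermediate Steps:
r(U, Q) = 6 + Q*(5/2 + U/2) (r(U, Q) = ((5 + U)/(-2 + 4))*Q + 6 = ((5 + U)/2)*Q + 6 = ((5 + U)*(½))*Q + 6 = (5/2 + U/2)*Q + 6 = Q*(5/2 + U/2) + 6 = 6 + Q*(5/2 + U/2))
(17745/z + D(29)/20707)*r(6, 2) = (17745/15579 + 12/20707)*(6 + (5/2)*2 + (½)*2*6) = (17745*(1/15579) + 12*(1/20707))*(6 + 5 + 6) = (5915/5193 + 12/20707)*17 = (122544221/107531451)*17 = 2083251757/107531451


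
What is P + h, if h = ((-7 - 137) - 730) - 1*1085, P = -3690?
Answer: -5649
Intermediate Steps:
h = -1959 (h = (-144 - 730) - 1085 = -874 - 1085 = -1959)
P + h = -3690 - 1959 = -5649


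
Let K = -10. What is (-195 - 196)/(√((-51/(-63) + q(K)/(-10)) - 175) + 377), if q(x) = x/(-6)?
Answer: -121394/117191 + 23*I*√34174/117191 ≈ -1.0359 + 0.036281*I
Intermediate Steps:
q(x) = -x/6 (q(x) = x*(-⅙) = -x/6)
(-195 - 196)/(√((-51/(-63) + q(K)/(-10)) - 175) + 377) = (-195 - 196)/(√((-51/(-63) - ⅙*(-10)/(-10)) - 175) + 377) = -391/(√((-51*(-1/63) + (5/3)*(-⅒)) - 175) + 377) = -391/(√((17/21 - ⅙) - 175) + 377) = -391/(√(9/14 - 175) + 377) = -391/(√(-2441/14) + 377) = -391/(I*√34174/14 + 377) = -391/(377 + I*√34174/14)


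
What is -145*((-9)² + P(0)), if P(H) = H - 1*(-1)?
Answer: -11890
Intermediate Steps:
P(H) = 1 + H (P(H) = H + 1 = 1 + H)
-145*((-9)² + P(0)) = -145*((-9)² + (1 + 0)) = -145*(81 + 1) = -145*82 = -11890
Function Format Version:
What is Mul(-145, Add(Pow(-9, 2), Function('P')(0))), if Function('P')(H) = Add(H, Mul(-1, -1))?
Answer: -11890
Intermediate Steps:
Function('P')(H) = Add(1, H) (Function('P')(H) = Add(H, 1) = Add(1, H))
Mul(-145, Add(Pow(-9, 2), Function('P')(0))) = Mul(-145, Add(Pow(-9, 2), Add(1, 0))) = Mul(-145, Add(81, 1)) = Mul(-145, 82) = -11890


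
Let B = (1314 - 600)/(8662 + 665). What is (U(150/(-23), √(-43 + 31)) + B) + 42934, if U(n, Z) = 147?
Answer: 133939067/3109 ≈ 43081.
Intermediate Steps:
B = 238/3109 (B = 714/9327 = 714*(1/9327) = 238/3109 ≈ 0.076552)
(U(150/(-23), √(-43 + 31)) + B) + 42934 = (147 + 238/3109) + 42934 = 457261/3109 + 42934 = 133939067/3109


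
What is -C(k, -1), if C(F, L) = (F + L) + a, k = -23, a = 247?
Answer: -223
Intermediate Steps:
C(F, L) = 247 + F + L (C(F, L) = (F + L) + 247 = 247 + F + L)
-C(k, -1) = -(247 - 23 - 1) = -1*223 = -223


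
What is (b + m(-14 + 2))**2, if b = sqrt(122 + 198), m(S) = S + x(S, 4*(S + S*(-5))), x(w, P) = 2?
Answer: 420 - 160*sqrt(5) ≈ 62.229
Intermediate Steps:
m(S) = 2 + S (m(S) = S + 2 = 2 + S)
b = 8*sqrt(5) (b = sqrt(320) = 8*sqrt(5) ≈ 17.889)
(b + m(-14 + 2))**2 = (8*sqrt(5) + (2 + (-14 + 2)))**2 = (8*sqrt(5) + (2 - 12))**2 = (8*sqrt(5) - 10)**2 = (-10 + 8*sqrt(5))**2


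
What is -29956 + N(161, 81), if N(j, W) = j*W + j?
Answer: -16754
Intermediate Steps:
N(j, W) = j + W*j (N(j, W) = W*j + j = j + W*j)
-29956 + N(161, 81) = -29956 + 161*(1 + 81) = -29956 + 161*82 = -29956 + 13202 = -16754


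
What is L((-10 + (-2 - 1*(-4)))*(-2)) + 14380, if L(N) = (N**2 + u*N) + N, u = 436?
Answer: 21628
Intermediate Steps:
L(N) = N**2 + 437*N (L(N) = (N**2 + 436*N) + N = N**2 + 437*N)
L((-10 + (-2 - 1*(-4)))*(-2)) + 14380 = ((-10 + (-2 - 1*(-4)))*(-2))*(437 + (-10 + (-2 - 1*(-4)))*(-2)) + 14380 = ((-10 + (-2 + 4))*(-2))*(437 + (-10 + (-2 + 4))*(-2)) + 14380 = ((-10 + 2)*(-2))*(437 + (-10 + 2)*(-2)) + 14380 = (-8*(-2))*(437 - 8*(-2)) + 14380 = 16*(437 + 16) + 14380 = 16*453 + 14380 = 7248 + 14380 = 21628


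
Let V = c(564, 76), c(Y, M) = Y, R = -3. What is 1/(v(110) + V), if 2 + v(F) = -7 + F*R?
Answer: 1/225 ≈ 0.0044444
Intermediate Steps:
V = 564
v(F) = -9 - 3*F (v(F) = -2 + (-7 + F*(-3)) = -2 + (-7 - 3*F) = -9 - 3*F)
1/(v(110) + V) = 1/((-9 - 3*110) + 564) = 1/((-9 - 330) + 564) = 1/(-339 + 564) = 1/225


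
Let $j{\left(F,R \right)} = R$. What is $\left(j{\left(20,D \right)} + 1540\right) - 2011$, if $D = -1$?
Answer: $-472$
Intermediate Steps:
$\left(j{\left(20,D \right)} + 1540\right) - 2011 = \left(-1 + 1540\right) - 2011 = 1539 - 2011 = -472$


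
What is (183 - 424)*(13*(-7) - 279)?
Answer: 89170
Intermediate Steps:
(183 - 424)*(13*(-7) - 279) = -241*(-91 - 279) = -241*(-370) = 89170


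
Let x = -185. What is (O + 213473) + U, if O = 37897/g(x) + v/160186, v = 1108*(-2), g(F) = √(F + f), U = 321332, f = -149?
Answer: 42834135757/80093 - 37897*I*√334/334 ≈ 5.3481e+5 - 2073.6*I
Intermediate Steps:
g(F) = √(-149 + F) (g(F) = √(F - 149) = √(-149 + F))
v = -2216
O = -1108/80093 - 37897*I*√334/334 (O = 37897/(√(-149 - 185)) - 2216/160186 = 37897/(√(-334)) - 2216*1/160186 = 37897/((I*√334)) - 1108/80093 = 37897*(-I*√334/334) - 1108/80093 = -37897*I*√334/334 - 1108/80093 = -1108/80093 - 37897*I*√334/334 ≈ -0.013834 - 2073.6*I)
(O + 213473) + U = ((-1108/80093 - 37897*I*√334/334) + 213473) + 321332 = (17097691881/80093 - 37897*I*√334/334) + 321332 = 42834135757/80093 - 37897*I*√334/334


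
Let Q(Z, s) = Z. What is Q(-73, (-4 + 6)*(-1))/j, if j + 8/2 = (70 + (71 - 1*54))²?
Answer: -73/7565 ≈ -0.0096497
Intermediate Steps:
j = 7565 (j = -4 + (70 + (71 - 1*54))² = -4 + (70 + (71 - 54))² = -4 + (70 + 17)² = -4 + 87² = -4 + 7569 = 7565)
Q(-73, (-4 + 6)*(-1))/j = -73/7565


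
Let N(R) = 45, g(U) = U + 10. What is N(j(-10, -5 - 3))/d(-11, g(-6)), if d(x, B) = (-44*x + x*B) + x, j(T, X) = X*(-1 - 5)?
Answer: 15/143 ≈ 0.10490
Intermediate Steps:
g(U) = 10 + U
j(T, X) = -6*X (j(T, X) = X*(-6) = -6*X)
d(x, B) = -43*x + B*x (d(x, B) = (-44*x + B*x) + x = -43*x + B*x)
N(j(-10, -5 - 3))/d(-11, g(-6)) = 45/((-11*(-43 + (10 - 6)))) = 45/((-11*(-43 + 4))) = 45/((-11*(-39))) = 45/429 = 45*(1/429) = 15/143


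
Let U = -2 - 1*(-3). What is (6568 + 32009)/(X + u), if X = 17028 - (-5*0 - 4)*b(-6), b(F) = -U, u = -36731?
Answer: -12859/6569 ≈ -1.9575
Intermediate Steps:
U = 1 (U = -2 + 3 = 1)
b(F) = -1 (b(F) = -1*1 = -1)
X = 17024 (X = 17028 - (-5*0 - 4)*(-1) = 17028 - (0 - 4)*(-1) = 17028 - (-4)*(-1) = 17028 - 1*4 = 17028 - 4 = 17024)
(6568 + 32009)/(X + u) = (6568 + 32009)/(17024 - 36731) = 38577/(-19707) = 38577*(-1/19707) = -12859/6569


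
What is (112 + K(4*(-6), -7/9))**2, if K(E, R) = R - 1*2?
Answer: 966289/81 ≈ 11930.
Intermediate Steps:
K(E, R) = -2 + R (K(E, R) = R - 2 = -2 + R)
(112 + K(4*(-6), -7/9))**2 = (112 + (-2 - 7/9))**2 = (112 - 25/9)**2 = (983/9)**2 = 966289/81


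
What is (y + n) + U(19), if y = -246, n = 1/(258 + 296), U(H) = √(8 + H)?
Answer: -136283/554 + 3*√3 ≈ -240.80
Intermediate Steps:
n = 1/554 ≈ 0.0018051
(y + n) + U(19) = (-246 + 1/554) + √(8 + 19) = -136283/554 + √27 = -136283/554 + 3*√3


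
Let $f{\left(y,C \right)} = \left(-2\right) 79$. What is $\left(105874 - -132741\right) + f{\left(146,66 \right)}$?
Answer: $238457$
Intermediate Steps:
$f{\left(y,C \right)} = -158$
$\left(105874 - -132741\right) + f{\left(146,66 \right)} = \left(105874 - -132741\right) - 158 = \left(105874 + 132741\right) - 158 = 238615 - 158 = 238457$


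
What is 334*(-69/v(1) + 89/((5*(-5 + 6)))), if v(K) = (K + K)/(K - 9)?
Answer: 490646/5 ≈ 98129.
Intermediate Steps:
v(K) = 2*K/(-9 + K) (v(K) = (2*K)/(-9 + K) = 2*K/(-9 + K))
334*(-69/v(1) + 89/((5*(-5 + 6)))) = 334*(-69/(2*1/(-9 + 1)) + 89/((5*(-5 + 6)))) = 334*(-69/(2*1/(-8)) + 89/((5*1))) = 334*(-69/(2*1*(-1/8)) + 89/5) = 334*(-69/(-1/4) + 89*(1/5)) = 334*(-69*(-4) + 89/5) = 334*(276 + 89/5) = 334*(1469/5) = 490646/5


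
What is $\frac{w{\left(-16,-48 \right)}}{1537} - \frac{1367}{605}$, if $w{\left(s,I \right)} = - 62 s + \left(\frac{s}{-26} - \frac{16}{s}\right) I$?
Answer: $- \frac{20121787}{12088505} \approx -1.6645$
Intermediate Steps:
$w{\left(s,I \right)} = - 62 s + I \left(- \frac{16}{s} - \frac{s}{26}\right)$ ($w{\left(s,I \right)} = - 62 s + \left(s \left(- \frac{1}{26}\right) - \frac{16}{s}\right) I = - 62 s + \left(- \frac{s}{26} - \frac{16}{s}\right) I = - 62 s + \left(- \frac{16}{s} - \frac{s}{26}\right) I = - 62 s + I \left(- \frac{16}{s} - \frac{s}{26}\right)$)
$\frac{w{\left(-16,-48 \right)}}{1537} - \frac{1367}{605} = \frac{\frac{1}{26} \frac{1}{-16} \left(\left(-416\right) \left(-48\right) + \left(-16\right)^{2} \left(-1612 - -48\right)\right)}{1537} - \frac{1367}{605} = \frac{1}{26} \left(- \frac{1}{16}\right) \left(19968 + 256 \left(-1612 + 48\right)\right) \frac{1}{1537} - \frac{1367}{605} = \frac{1}{26} \left(- \frac{1}{16}\right) \left(19968 + 256 \left(-1564\right)\right) \frac{1}{1537} - \frac{1367}{605} = \frac{1}{26} \left(- \frac{1}{16}\right) \left(19968 - 400384\right) \frac{1}{1537} - \frac{1367}{605} = \frac{1}{26} \left(- \frac{1}{16}\right) \left(-380416\right) \frac{1}{1537} - \frac{1367}{605} = \frac{11888}{13} \cdot \frac{1}{1537} - \frac{1367}{605} = \frac{11888}{19981} - \frac{1367}{605} = - \frac{20121787}{12088505}$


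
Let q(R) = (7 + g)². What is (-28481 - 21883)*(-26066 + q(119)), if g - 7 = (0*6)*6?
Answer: 1302916680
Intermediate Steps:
g = 7 (g = 7 + (0*6)*6 = 7 + 0*6 = 7 + 0 = 7)
q(R) = 196 (q(R) = (7 + 7)² = 14² = 196)
(-28481 - 21883)*(-26066 + q(119)) = (-28481 - 21883)*(-26066 + 196) = -50364*(-25870) = 1302916680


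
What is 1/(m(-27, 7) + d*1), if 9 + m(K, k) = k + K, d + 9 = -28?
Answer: -1/66 ≈ -0.015152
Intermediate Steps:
d = -37 (d = -9 - 28 = -37)
m(K, k) = -9 + K + k (m(K, k) = -9 + (k + K) = -9 + (K + k) = -9 + K + k)
1/(m(-27, 7) + d*1) = 1/((-9 - 27 + 7) - 37*1) = 1/(-29 - 37) = 1/(-66) = -1/66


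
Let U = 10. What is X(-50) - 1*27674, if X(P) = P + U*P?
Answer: -28224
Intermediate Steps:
X(P) = 11*P (X(P) = P + 10*P = 11*P)
X(-50) - 1*27674 = 11*(-50) - 1*27674 = -550 - 27674 = -28224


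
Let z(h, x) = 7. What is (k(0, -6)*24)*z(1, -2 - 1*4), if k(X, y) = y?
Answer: -1008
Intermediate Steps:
(k(0, -6)*24)*z(1, -2 - 1*4) = -6*24*7 = -144*7 = -1008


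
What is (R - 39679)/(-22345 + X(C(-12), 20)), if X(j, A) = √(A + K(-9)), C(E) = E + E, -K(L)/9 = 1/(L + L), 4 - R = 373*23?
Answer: 52596860/24356049 + 48254*√82/998598009 ≈ 2.1599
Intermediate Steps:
R = -8575 (R = 4 - 373*23 = 4 - 1*8579 = 4 - 8579 = -8575)
K(L) = -9/(2*L) (K(L) = -9/(L + L) = -9*1/(2*L) = -9/(2*L))
C(E) = 2*E
X(j, A) = √(½ + A) (X(j, A) = √(A - 9/2/(-9)) = √(A - 9/2*(-⅑)) = √(A + ½) = √(½ + A))
(R - 39679)/(-22345 + X(C(-12), 20)) = (-8575 - 39679)/(-22345 + √(2 + 4*20)/2) = -48254/(-22345 + √(2 + 80)/2) = -48254/(-22345 + √82/2)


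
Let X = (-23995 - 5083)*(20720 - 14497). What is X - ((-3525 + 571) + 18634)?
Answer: -180968074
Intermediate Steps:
X = -180952394 (X = -29078*6223 = -180952394)
X - ((-3525 + 571) + 18634) = -180952394 - ((-3525 + 571) + 18634) = -180952394 - (-2954 + 18634) = -180952394 - 1*15680 = -180952394 - 15680 = -180968074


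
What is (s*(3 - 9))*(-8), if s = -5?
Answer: -240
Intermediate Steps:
(s*(3 - 9))*(-8) = -5*(3 - 9)*(-8) = -5*(-6)*(-8) = 30*(-8) = -240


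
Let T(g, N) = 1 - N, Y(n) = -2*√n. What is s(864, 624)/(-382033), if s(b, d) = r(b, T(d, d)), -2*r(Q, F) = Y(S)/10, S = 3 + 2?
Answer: -√5/3820330 ≈ -5.8531e-7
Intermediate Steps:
S = 5
r(Q, F) = √5/10 (r(Q, F) = -(-2*√5)/(2*10) = -(-1)*√5/10 = √5/10)
s(b, d) = √5/10
s(864, 624)/(-382033) = (√5/10)/(-382033) = (√5/10)*(-1/382033) = -√5/3820330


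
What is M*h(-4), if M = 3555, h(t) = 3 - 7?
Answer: -14220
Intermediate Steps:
h(t) = -4
M*h(-4) = 3555*(-4) = -14220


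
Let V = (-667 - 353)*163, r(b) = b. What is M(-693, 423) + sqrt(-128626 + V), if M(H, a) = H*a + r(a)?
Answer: -292716 + I*sqrt(294886) ≈ -2.9272e+5 + 543.03*I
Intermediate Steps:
V = -166260 (V = -1020*163 = -166260)
M(H, a) = a + H*a (M(H, a) = H*a + a = a + H*a)
M(-693, 423) + sqrt(-128626 + V) = 423*(1 - 693) + sqrt(-128626 - 166260) = 423*(-692) + sqrt(-294886) = -292716 + I*sqrt(294886)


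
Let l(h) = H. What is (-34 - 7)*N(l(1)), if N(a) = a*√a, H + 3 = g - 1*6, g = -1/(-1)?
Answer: 656*I*√2 ≈ 927.72*I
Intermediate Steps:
g = 1 (g = -1*(-1) = 1)
H = -8 (H = -3 + (1 - 1*6) = -3 + (1 - 6) = -3 - 5 = -8)
l(h) = -8
N(a) = a^(3/2)
(-34 - 7)*N(l(1)) = (-34 - 7)*(-8)^(3/2) = -(-656)*I*√2 = 656*I*√2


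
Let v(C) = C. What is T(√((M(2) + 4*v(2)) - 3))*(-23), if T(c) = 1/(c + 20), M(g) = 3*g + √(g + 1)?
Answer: -23/(20 + √(11 + √3)) ≈ -0.97589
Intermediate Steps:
M(g) = √(1 + g) + 3*g (M(g) = 3*g + √(1 + g) = √(1 + g) + 3*g)
T(c) = 1/(20 + c)
T(√((M(2) + 4*v(2)) - 3))*(-23) = -23/(20 + √(((√(1 + 2) + 3*2) + 4*2) - 3)) = -23/(20 + √(((√3 + 6) + 8) - 3)) = -23/(20 + √(((6 + √3) + 8) - 3)) = -23/(20 + √((14 + √3) - 3)) = -23/(20 + √(11 + √3))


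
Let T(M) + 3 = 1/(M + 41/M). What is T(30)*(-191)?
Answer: 533463/941 ≈ 566.91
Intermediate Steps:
T(M) = -3 + 1/(M + 41/M)
T(30)*(-191) = ((-123 + 30 - 3*30**2)/(41 + 30**2))*(-191) = ((-123 + 30 - 3*900)/(41 + 900))*(-191) = ((-123 + 30 - 2700)/941)*(-191) = ((1/941)*(-2793))*(-191) = -2793/941*(-191) = 533463/941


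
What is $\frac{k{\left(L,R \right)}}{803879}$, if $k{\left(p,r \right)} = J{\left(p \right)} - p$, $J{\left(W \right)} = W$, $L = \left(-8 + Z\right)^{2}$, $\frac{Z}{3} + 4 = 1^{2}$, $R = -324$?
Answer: $0$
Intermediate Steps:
$Z = -9$ ($Z = -12 + 3 \cdot 1^{2} = -12 + 3 \cdot 1 = -12 + 3 = -9$)
$L = 289$ ($L = \left(-8 - 9\right)^{2} = \left(-17\right)^{2} = 289$)
$k{\left(p,r \right)} = 0$ ($k{\left(p,r \right)} = p - p = 0$)
$\frac{k{\left(L,R \right)}}{803879} = \frac{0}{803879} = 0 \cdot \frac{1}{803879} = 0$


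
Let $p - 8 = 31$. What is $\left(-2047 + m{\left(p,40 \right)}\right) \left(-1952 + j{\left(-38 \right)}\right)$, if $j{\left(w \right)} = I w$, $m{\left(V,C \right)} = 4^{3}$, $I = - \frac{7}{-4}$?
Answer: $\frac{8005371}{2} \approx 4.0027 \cdot 10^{6}$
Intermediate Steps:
$p = 39$ ($p = 8 + 31 = 39$)
$I = \frac{7}{4}$ ($I = \left(-7\right) \left(- \frac{1}{4}\right) = \frac{7}{4} \approx 1.75$)
$m{\left(V,C \right)} = 64$
$j{\left(w \right)} = \frac{7 w}{4}$
$\left(-2047 + m{\left(p,40 \right)}\right) \left(-1952 + j{\left(-38 \right)}\right) = \left(-2047 + 64\right) \left(-1952 + \frac{7}{4} \left(-38\right)\right) = - 1983 \left(-1952 - \frac{133}{2}\right) = \left(-1983\right) \left(- \frac{4037}{2}\right) = \frac{8005371}{2}$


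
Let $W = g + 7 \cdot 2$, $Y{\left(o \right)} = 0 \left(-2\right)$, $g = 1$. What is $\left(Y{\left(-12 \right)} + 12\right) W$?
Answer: $180$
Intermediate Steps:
$Y{\left(o \right)} = 0$
$W = 15$ ($W = 1 + 7 \cdot 2 = 1 + 14 = 15$)
$\left(Y{\left(-12 \right)} + 12\right) W = \left(0 + 12\right) 15 = 12 \cdot 15 = 180$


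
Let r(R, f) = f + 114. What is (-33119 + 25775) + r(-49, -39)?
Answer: -7269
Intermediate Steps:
r(R, f) = 114 + f
(-33119 + 25775) + r(-49, -39) = (-33119 + 25775) + (114 - 39) = -7344 + 75 = -7269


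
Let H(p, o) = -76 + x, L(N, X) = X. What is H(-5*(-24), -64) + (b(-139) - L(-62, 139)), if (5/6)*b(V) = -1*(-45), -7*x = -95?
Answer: -1032/7 ≈ -147.43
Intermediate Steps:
x = 95/7 (x = -⅐*(-95) = 95/7 ≈ 13.571)
b(V) = 54 (b(V) = 6*(-1*(-45))/5 = (6/5)*45 = 54)
H(p, o) = -437/7 (H(p, o) = -76 + 95/7 = -437/7)
H(-5*(-24), -64) + (b(-139) - L(-62, 139)) = -437/7 + (54 - 1*139) = -437/7 + (54 - 139) = -437/7 - 85 = -1032/7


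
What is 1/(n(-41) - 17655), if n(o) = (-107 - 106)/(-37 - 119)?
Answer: -52/917989 ≈ -5.6646e-5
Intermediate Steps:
n(o) = 71/52 (n(o) = -213/(-156) = -213*(-1/156) = 71/52)
1/(n(-41) - 17655) = 1/(71/52 - 17655) = 1/(-917989/52) = -52/917989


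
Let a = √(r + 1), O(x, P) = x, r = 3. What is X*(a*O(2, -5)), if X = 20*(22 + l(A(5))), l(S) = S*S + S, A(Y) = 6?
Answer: 5120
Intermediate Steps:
a = 2 (a = √(3 + 1) = √4 = 2)
l(S) = S + S² (l(S) = S² + S = S + S²)
X = 1280 (X = 20*(22 + 6*(1 + 6)) = 20*(22 + 6*7) = 20*(22 + 42) = 20*64 = 1280)
X*(a*O(2, -5)) = 1280*(2*2) = 1280*4 = 5120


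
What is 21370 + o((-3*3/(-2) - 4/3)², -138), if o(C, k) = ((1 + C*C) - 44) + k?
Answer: 27591265/1296 ≈ 21290.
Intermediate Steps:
o(C, k) = -43 + k + C² (o(C, k) = ((1 + C²) - 44) + k = (-43 + C²) + k = -43 + k + C²)
21370 + o((-3*3/(-2) - 4/3)², -138) = 21370 + (-43 - 138 + ((-3*3/(-2) - 4/3)²)²) = 21370 + (-43 - 138 + ((-9*(-½) - 4*⅓)²)²) = 21370 + (-43 - 138 + ((9/2 - 4/3)²)²) = 21370 + (-43 - 138 + ((19/6)²)²) = 21370 + (-43 - 138 + (361/36)²) = 21370 + (-43 - 138 + 130321/1296) = 21370 - 104255/1296 = 27591265/1296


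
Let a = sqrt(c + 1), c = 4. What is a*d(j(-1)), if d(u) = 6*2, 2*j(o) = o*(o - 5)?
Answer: 12*sqrt(5) ≈ 26.833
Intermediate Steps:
j(o) = o*(-5 + o)/2 (j(o) = (o*(o - 5))/2 = (o*(-5 + o))/2 = o*(-5 + o)/2)
a = sqrt(5) (a = sqrt(4 + 1) = sqrt(5) ≈ 2.2361)
d(u) = 12
a*d(j(-1)) = sqrt(5)*12 = 12*sqrt(5)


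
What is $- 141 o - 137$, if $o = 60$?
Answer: $-8597$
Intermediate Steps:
$- 141 o - 137 = \left(-141\right) 60 - 137 = -8460 - 137 = -8597$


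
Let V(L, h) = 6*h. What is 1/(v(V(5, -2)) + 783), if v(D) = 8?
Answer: 1/791 ≈ 0.0012642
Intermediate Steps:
1/(v(V(5, -2)) + 783) = 1/(8 + 783) = 1/791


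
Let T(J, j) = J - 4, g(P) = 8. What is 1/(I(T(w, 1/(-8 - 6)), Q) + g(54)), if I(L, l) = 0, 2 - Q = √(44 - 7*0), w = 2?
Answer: ⅛ ≈ 0.12500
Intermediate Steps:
T(J, j) = -4 + J
Q = 2 - 2*√11 (Q = 2 - √(44 - 7*0) = 2 - √(44 + 0) = 2 - √44 = 2 - 2*√11 ≈ -4.6332)
1/(I(T(w, 1/(-8 - 6)), Q) + g(54)) = 1/(0 + 8) = 1/8 = ⅛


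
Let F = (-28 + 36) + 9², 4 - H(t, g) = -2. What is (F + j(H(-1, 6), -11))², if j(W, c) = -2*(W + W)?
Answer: 4225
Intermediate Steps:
H(t, g) = 6 (H(t, g) = 4 - 1*(-2) = 4 + 2 = 6)
j(W, c) = -4*W
F = 89 (F = 8 + 81 = 89)
(F + j(H(-1, 6), -11))² = (89 - 4*6)² = (89 - 24)² = 65² = 4225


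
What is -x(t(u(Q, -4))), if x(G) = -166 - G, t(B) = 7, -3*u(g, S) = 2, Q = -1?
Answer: 173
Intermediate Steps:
u(g, S) = -⅔ (u(g, S) = -⅓*2 = -⅔)
-x(t(u(Q, -4))) = -(-166 - 1*7) = -(-166 - 7) = -1*(-173) = 173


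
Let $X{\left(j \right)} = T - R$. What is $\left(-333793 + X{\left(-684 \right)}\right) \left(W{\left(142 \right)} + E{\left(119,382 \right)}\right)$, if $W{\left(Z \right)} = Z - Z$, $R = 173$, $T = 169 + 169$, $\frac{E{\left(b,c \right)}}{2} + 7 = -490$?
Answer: $331626232$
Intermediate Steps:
$E{\left(b,c \right)} = -994$ ($E{\left(b,c \right)} = -14 + 2 \left(-490\right) = -14 - 980 = -994$)
$T = 338$
$W{\left(Z \right)} = 0$
$X{\left(j \right)} = 165$ ($X{\left(j \right)} = 338 - 173 = 165$)
$\left(-333793 + X{\left(-684 \right)}\right) \left(W{\left(142 \right)} + E{\left(119,382 \right)}\right) = \left(-333793 + 165\right) \left(0 - 994\right) = \left(-333628\right) \left(-994\right) = 331626232$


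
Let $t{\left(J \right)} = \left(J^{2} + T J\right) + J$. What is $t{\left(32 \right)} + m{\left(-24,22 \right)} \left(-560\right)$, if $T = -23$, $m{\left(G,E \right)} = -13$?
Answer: $7600$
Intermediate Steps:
$t{\left(J \right)} = J^{2} - 22 J$ ($t{\left(J \right)} = \left(J^{2} - 23 J\right) + J = J^{2} - 22 J$)
$t{\left(32 \right)} + m{\left(-24,22 \right)} \left(-560\right) = 32 \left(-22 + 32\right) - -7280 = 32 \cdot 10 + 7280 = 320 + 7280 = 7600$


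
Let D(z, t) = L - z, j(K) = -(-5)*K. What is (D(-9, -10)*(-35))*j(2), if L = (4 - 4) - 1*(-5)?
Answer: -4900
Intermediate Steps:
L = 5 (L = 0 + 5 = 5)
j(K) = 5*K
D(z, t) = 5 - z
(D(-9, -10)*(-35))*j(2) = ((5 - 1*(-9))*(-35))*(5*2) = ((5 + 9)*(-35))*10 = (14*(-35))*10 = -490*10 = -4900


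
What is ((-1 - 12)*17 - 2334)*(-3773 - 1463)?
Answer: 13377980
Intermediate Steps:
((-1 - 12)*17 - 2334)*(-3773 - 1463) = (-13*17 - 2334)*(-5236) = (-221 - 2334)*(-5236) = -2555*(-5236) = 13377980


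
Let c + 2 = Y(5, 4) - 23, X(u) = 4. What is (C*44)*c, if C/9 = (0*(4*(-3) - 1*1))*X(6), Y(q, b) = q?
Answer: 0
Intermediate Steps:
C = 0 (C = 9*((0*(4*(-3) - 1*1))*4) = 9*((0*(-12 - 1))*4) = 9*((0*(-13))*4) = 9*(0*4) = 9*0 = 0)
c = -20 (c = -2 + (5 - 23) = -2 - 18 = -20)
(C*44)*c = (0*44)*(-20) = 0*(-20) = 0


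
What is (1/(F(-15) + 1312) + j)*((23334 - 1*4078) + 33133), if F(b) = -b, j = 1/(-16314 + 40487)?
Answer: 1335919500/32077571 ≈ 41.647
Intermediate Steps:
j = 1/24173 ≈ 4.1368e-5
(1/(F(-15) + 1312) + j)*((23334 - 1*4078) + 33133) = (1/(-1*(-15) + 1312) + 1/24173)*((23334 - 1*4078) + 33133) = (1/(15 + 1312) + 1/24173)*((23334 - 4078) + 33133) = (1/1327 + 1/24173)*(19256 + 33133) = (1/1327 + 1/24173)*52389 = (25500/32077571)*52389 = 1335919500/32077571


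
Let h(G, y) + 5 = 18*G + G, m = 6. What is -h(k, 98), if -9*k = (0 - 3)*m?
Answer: -33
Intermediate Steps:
k = 2 (k = -(0 - 3)*6/9 = -(-1)*6/3 = -⅑*(-18) = 2)
h(G, y) = -5 + 19*G (h(G, y) = -5 + (18*G + G) = -5 + 19*G)
-h(k, 98) = -(-5 + 19*2) = -(-5 + 38) = -1*33 = -33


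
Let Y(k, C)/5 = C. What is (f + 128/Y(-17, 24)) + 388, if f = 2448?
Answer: 42556/15 ≈ 2837.1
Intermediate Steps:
Y(k, C) = 5*C
(f + 128/Y(-17, 24)) + 388 = (2448 + 128/((5*24))) + 388 = (2448 + 128/120) + 388 = (2448 + 128*(1/120)) + 388 = (2448 + 16/15) + 388 = 36736/15 + 388 = 42556/15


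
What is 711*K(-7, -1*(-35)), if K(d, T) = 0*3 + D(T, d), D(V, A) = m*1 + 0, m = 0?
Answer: 0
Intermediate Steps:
D(V, A) = 0 (D(V, A) = 0*1 + 0 = 0 + 0 = 0)
K(d, T) = 0 (K(d, T) = 0*3 + 0 = 0 + 0 = 0)
711*K(-7, -1*(-35)) = 711*0 = 0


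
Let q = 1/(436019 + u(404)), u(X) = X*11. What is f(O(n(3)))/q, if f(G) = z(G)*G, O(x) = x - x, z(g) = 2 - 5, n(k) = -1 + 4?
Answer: 0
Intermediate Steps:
n(k) = 3
u(X) = 11*X
z(g) = -3
O(x) = 0
f(G) = -3*G
q = 1/440463 (q = 1/(436019 + 11*404) = 1/(436019 + 4444) = 1/440463 ≈ 2.2703e-6)
f(O(n(3)))/q = (-3*0)/(1/440463) = 0*440463 = 0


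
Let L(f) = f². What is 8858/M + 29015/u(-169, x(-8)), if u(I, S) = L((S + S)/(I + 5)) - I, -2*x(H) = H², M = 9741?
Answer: 95525671265/553960929 ≈ 172.44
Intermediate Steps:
x(H) = -H²/2
u(I, S) = -I + 4*S²/(5 + I)² (u(I, S) = ((S + S)/(I + 5))² - I = ((2*S)/(5 + I))² - I = (2*S/(5 + I))² - I = 4*S²/(5 + I)² - I = -I + 4*S²/(5 + I)²)
8858/M + 29015/u(-169, x(-8)) = 8858/9741 + 29015/(-1*(-169) + 4*(-½*(-8)²)²/(5 - 169)²) = 8858*(1/9741) + 29015/(169 + 4*(-½*64)²/(-164)²) = 8858/9741 + 29015/(169 + 4*(-32)²*(1/26896)) = 8858/9741 + 29015/(169 + 4*1024*(1/26896)) = 8858/9741 + 29015/(169 + 256/1681) = 8858/9741 + 29015/(284345/1681) = 8858/9741 + 29015*(1681/284345) = 8858/9741 + 9754843/56869 = 95525671265/553960929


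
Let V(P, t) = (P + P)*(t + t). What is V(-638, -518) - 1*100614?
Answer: 1221322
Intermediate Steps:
V(P, t) = 4*P*t (V(P, t) = (2*P)*(2*t) = 4*P*t)
V(-638, -518) - 1*100614 = 4*(-638)*(-518) - 1*100614 = 1321936 - 100614 = 1221322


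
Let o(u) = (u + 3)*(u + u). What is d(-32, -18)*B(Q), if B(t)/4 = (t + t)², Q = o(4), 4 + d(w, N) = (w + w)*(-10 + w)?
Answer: 134672384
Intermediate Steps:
d(w, N) = -4 + 2*w*(-10 + w) (d(w, N) = -4 + (w + w)*(-10 + w) = -4 + (2*w)*(-10 + w) = -4 + 2*w*(-10 + w))
o(u) = 2*u*(3 + u) (o(u) = (3 + u)*(2*u) = 2*u*(3 + u))
Q = 56 (Q = 2*4*(3 + 4) = 2*4*7 = 56)
B(t) = 16*t² (B(t) = 4*(t + t)² = 4*(2*t)² = 4*(4*t²) = 16*t²)
d(-32, -18)*B(Q) = (-4 - 20*(-32) + 2*(-32)²)*(16*56²) = (-4 + 640 + 2*1024)*(16*3136) = (-4 + 640 + 2048)*50176 = 2684*50176 = 134672384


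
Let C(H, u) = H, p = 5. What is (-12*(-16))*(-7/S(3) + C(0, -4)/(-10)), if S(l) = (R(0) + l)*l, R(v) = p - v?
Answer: -56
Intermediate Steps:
R(v) = 5 - v
S(l) = l*(5 + l) (S(l) = ((5 - 1*0) + l)*l = ((5 + 0) + l)*l = (5 + l)*l = l*(5 + l))
(-12*(-16))*(-7/S(3) + C(0, -4)/(-10)) = (-12*(-16))*(-7*1/(3*(5 + 3)) + 0/(-10)) = 192*(-7/(3*8) + 0*(-⅒)) = 192*(-7/24 + 0) = 192*(-7/24) = -56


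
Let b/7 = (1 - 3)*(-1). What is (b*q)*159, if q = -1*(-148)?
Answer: 329448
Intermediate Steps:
q = 148
b = 14 (b = 7*((1 - 3)*(-1)) = 7*(-2*(-1)) = 7*2 = 14)
(b*q)*159 = (14*148)*159 = 2072*159 = 329448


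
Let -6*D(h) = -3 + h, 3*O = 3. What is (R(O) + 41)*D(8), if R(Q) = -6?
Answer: -175/6 ≈ -29.167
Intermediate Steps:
O = 1 (O = (⅓)*3 = 1)
D(h) = ½ - h/6 (D(h) = -(-3 + h)/6 = ½ - h/6)
(R(O) + 41)*D(8) = (-6 + 41)*(½ - ⅙*8) = 35*(½ - 4/3) = 35*(-⅚) = -175/6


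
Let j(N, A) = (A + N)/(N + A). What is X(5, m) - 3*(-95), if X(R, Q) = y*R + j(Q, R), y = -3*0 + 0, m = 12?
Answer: 286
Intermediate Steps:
y = 0 (y = 0 + 0 = 0)
j(N, A) = 1 (j(N, A) = (A + N)/(A + N) = 1)
X(R, Q) = 1 (X(R, Q) = 0*R + 1 = 0 + 1 = 1)
X(5, m) - 3*(-95) = 1 - 3*(-95) = 1 + 285 = 286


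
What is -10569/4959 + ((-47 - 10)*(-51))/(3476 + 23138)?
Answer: -88955851/43992942 ≈ -2.0220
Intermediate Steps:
-10569/4959 + ((-47 - 10)*(-51))/(3476 + 23138) = -10569*1/4959 - 57*(-51)/26614 = -3523/1653 + 2907*(1/26614) = -3523/1653 + 2907/26614 = -88955851/43992942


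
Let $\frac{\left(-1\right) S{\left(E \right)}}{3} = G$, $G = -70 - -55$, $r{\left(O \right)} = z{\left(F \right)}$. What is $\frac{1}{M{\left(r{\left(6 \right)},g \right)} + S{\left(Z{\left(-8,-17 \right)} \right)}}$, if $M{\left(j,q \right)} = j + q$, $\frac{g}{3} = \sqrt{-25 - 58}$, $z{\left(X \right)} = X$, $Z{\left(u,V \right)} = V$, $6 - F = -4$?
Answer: $\frac{55}{3772} - \frac{3 i \sqrt{83}}{3772} \approx 0.014581 - 0.0072458 i$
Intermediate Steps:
$F = 10$ ($F = 6 - -4 = 6 + 4 = 10$)
$r{\left(O \right)} = 10$
$G = -15$ ($G = -70 + 55 = -15$)
$g = 3 i \sqrt{83}$ ($g = 3 \sqrt{-25 - 58} = 3 \sqrt{-83} = 3 i \sqrt{83} \approx 27.331 i$)
$S{\left(E \right)} = 45$ ($S{\left(E \right)} = \left(-3\right) \left(-15\right) = 45$)
$\frac{1}{M{\left(r{\left(6 \right)},g \right)} + S{\left(Z{\left(-8,-17 \right)} \right)}} = \frac{1}{\left(10 + 3 i \sqrt{83}\right) + 45} = \frac{1}{55 + 3 i \sqrt{83}}$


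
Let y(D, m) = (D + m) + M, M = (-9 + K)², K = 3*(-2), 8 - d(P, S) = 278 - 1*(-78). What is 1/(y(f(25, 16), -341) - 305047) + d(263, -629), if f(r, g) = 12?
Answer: -106192549/305151 ≈ -348.00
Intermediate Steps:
d(P, S) = -348 (d(P, S) = 8 - (278 - 1*(-78)) = 8 - (278 + 78) = 8 - 1*356 = 8 - 356 = -348)
K = -6
M = 225 (M = (-9 - 6)² = (-15)² = 225)
y(D, m) = 225 + D + m (y(D, m) = (D + m) + 225 = 225 + D + m)
1/(y(f(25, 16), -341) - 305047) + d(263, -629) = 1/((225 + 12 - 341) - 305047) - 348 = 1/(-104 - 305047) - 348 = 1/(-305151) - 348 = -1/305151 - 348 = -106192549/305151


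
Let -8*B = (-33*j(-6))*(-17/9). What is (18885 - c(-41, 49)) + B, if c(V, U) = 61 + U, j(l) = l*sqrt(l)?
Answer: 18775 + 187*I*sqrt(6)/4 ≈ 18775.0 + 114.51*I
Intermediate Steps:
j(l) = l**(3/2)
B = 187*I*sqrt(6)/4 (B = -(-(-198)*I*sqrt(6))*(-17/9)/8 = -(-(-198)*I*sqrt(6))*(-17*1/9)/8 = -198*I*sqrt(6)*(-17)/(8*9) = -(-187)*I*sqrt(6)/4 = 187*I*sqrt(6)/4 ≈ 114.51*I)
(18885 - c(-41, 49)) + B = (18885 - (61 + 49)) + 187*I*sqrt(6)/4 = (18885 - 1*110) + 187*I*sqrt(6)/4 = (18885 - 110) + 187*I*sqrt(6)/4 = 18775 + 187*I*sqrt(6)/4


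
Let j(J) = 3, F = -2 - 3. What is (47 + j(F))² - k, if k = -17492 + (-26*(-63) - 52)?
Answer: 18406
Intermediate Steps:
F = -5
k = -15906 (k = -17492 + (1638 - 52) = -17492 + 1586 = -15906)
(47 + j(F))² - k = (47 + 3)² - 1*(-15906) = 50² + 15906 = 2500 + 15906 = 18406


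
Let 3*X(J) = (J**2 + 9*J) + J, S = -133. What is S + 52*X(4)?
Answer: 2513/3 ≈ 837.67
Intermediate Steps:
X(J) = J**2/3 + 10*J/3 (X(J) = ((J**2 + 9*J) + J)/3 = (J**2 + 10*J)/3 = J**2/3 + 10*J/3)
S + 52*X(4) = -133 + 52*((1/3)*4*(10 + 4)) = -133 + 52*((1/3)*4*14) = -133 + 52*(56/3) = -133 + 2912/3 = 2513/3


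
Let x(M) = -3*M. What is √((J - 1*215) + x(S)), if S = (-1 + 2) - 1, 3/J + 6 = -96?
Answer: I*√248574/34 ≈ 14.664*I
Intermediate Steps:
J = -1/34 (J = 3/(-6 - 96) = 3/(-102) = 3*(-1/102) = -1/34 ≈ -0.029412)
S = 0 (S = 1 - 1 = 0)
√((J - 1*215) + x(S)) = √((-1/34 - 1*215) - 3*0) = √((-1/34 - 215) + 0) = √(-7311/34 + 0) = √(-7311/34) = I*√248574/34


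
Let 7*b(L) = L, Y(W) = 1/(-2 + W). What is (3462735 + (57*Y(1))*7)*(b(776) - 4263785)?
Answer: -103335907339584/7 ≈ -1.4762e+13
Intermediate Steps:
b(L) = L/7
(3462735 + (57*Y(1))*7)*(b(776) - 4263785) = (3462735 + (57/(-2 + 1))*7)*((⅐)*776 - 4263785) = (3462735 + (57/(-1))*7)*(776/7 - 4263785) = (3462735 + (57*(-1))*7)*(-29845719/7) = (3462735 - 57*7)*(-29845719/7) = (3462735 - 399)*(-29845719/7) = 3462336*(-29845719/7) = -103335907339584/7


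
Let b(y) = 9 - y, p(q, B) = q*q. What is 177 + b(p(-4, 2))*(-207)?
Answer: 1626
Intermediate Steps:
p(q, B) = q**2
177 + b(p(-4, 2))*(-207) = 177 + (9 - 1*(-4)**2)*(-207) = 177 + (9 - 1*16)*(-207) = 177 + (9 - 16)*(-207) = 177 - 7*(-207) = 177 + 1449 = 1626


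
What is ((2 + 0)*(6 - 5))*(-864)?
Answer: -1728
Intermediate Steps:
((2 + 0)*(6 - 5))*(-864) = (2*1)*(-864) = 2*(-864) = -1728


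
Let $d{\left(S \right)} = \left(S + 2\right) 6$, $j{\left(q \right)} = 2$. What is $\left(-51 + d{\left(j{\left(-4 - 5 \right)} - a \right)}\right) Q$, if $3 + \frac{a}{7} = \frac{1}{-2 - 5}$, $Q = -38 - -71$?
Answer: $3465$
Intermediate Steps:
$Q = 33$ ($Q = -38 + 71 = 33$)
$a = -22$ ($a = -21 + \frac{7}{-2 - 5} = -21 + \frac{7}{-7} = -21 + 7 \left(- \frac{1}{7}\right) = -21 - 1 = -22$)
$d{\left(S \right)} = 12 + 6 S$ ($d{\left(S \right)} = \left(2 + S\right) 6 = 12 + 6 S$)
$\left(-51 + d{\left(j{\left(-4 - 5 \right)} - a \right)}\right) Q = \left(-51 + \left(12 + 6 \left(2 - -22\right)\right)\right) 33 = \left(-51 + \left(12 + 6 \left(2 + 22\right)\right)\right) 33 = \left(-51 + \left(12 + 6 \cdot 24\right)\right) 33 = \left(-51 + \left(12 + 144\right)\right) 33 = \left(-51 + 156\right) 33 = 105 \cdot 33 = 3465$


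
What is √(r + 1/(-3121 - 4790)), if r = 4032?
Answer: √28037595729/2637 ≈ 63.498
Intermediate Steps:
√(r + 1/(-3121 - 4790)) = √(4032 + 1/(-3121 - 4790)) = √(4032 + 1/(-7911)) = √(4032 - 1/7911) = √(31897151/7911) = √28037595729/2637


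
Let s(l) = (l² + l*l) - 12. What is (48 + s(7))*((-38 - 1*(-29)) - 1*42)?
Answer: -6834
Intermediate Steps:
s(l) = -12 + 2*l² (s(l) = (l² + l²) - 12 = 2*l² - 12 = -12 + 2*l²)
(48 + s(7))*((-38 - 1*(-29)) - 1*42) = (48 + (-12 + 2*7²))*((-38 - 1*(-29)) - 1*42) = (48 + (-12 + 2*49))*((-38 + 29) - 42) = (48 + (-12 + 98))*(-9 - 42) = (48 + 86)*(-51) = 134*(-51) = -6834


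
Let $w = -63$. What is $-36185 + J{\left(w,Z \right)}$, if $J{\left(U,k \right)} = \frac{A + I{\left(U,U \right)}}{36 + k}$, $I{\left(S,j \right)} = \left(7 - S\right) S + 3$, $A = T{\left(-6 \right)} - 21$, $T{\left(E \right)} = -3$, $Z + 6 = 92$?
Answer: $- \frac{4419001}{122} \approx -36221.0$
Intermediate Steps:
$Z = 86$ ($Z = -6 + 92 = 86$)
$A = -24$ ($A = -3 - 21 = -24$)
$I{\left(S,j \right)} = 3 + S \left(7 - S\right)$ ($I{\left(S,j \right)} = S \left(7 - S\right) + 3 = 3 + S \left(7 - S\right)$)
$J{\left(U,k \right)} = \frac{-21 - U^{2} + 7 U}{36 + k}$ ($J{\left(U,k \right)} = \frac{-24 + \left(3 - U^{2} + 7 U\right)}{36 + k} = \frac{-21 - U^{2} + 7 U}{36 + k}$)
$-36185 + J{\left(w,Z \right)} = -36185 + \frac{-21 - \left(-63\right)^{2} + 7 \left(-63\right)}{36 + 86} = -36185 + \frac{-21 - 3969 - 441}{122} = -36185 + \frac{1}{122} \left(-4431\right) = -36185 - \frac{4431}{122} = - \frac{4419001}{122}$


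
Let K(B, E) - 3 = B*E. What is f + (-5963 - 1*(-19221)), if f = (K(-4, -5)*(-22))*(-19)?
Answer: 22872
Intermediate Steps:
K(B, E) = 3 + B*E
f = 9614 (f = ((3 - 4*(-5))*(-22))*(-19) = ((3 + 20)*(-22))*(-19) = (23*(-22))*(-19) = -506*(-19) = 9614)
f + (-5963 - 1*(-19221)) = 9614 + (-5963 - 1*(-19221)) = 9614 + (-5963 + 19221) = 9614 + 13258 = 22872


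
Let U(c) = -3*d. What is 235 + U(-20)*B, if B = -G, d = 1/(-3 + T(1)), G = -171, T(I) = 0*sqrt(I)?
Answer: 406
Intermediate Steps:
T(I) = 0
d = -1/3 (d = 1/(-3 + 0) = 1/(-3) = -1/3 ≈ -0.33333)
U(c) = 1 (U(c) = -3*(-1/3) = 1)
B = 171 (B = -1*(-171) = 171)
235 + U(-20)*B = 235 + 1*171 = 235 + 171 = 406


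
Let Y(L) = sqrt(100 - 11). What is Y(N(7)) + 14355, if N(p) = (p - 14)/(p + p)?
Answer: 14355 + sqrt(89) ≈ 14364.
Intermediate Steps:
N(p) = (-14 + p)/(2*p) (N(p) = (-14 + p)/((2*p)) = (-14 + p)*(1/(2*p)) = (-14 + p)/(2*p))
Y(L) = sqrt(89)
Y(N(7)) + 14355 = sqrt(89) + 14355 = 14355 + sqrt(89)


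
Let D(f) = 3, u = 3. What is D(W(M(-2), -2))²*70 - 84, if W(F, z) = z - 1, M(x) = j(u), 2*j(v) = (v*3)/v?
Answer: 546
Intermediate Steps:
j(v) = 3/2 (j(v) = ((v*3)/v)/2 = ((3*v)/v)/2 = (½)*3 = 3/2)
M(x) = 3/2
W(F, z) = -1 + z
D(W(M(-2), -2))²*70 - 84 = 3²*70 - 84 = 9*70 - 84 = 630 - 84 = 546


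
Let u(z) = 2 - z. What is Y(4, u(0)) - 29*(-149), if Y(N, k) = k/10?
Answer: 21606/5 ≈ 4321.2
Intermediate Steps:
Y(N, k) = k/10 (Y(N, k) = k*(⅒) = k/10)
Y(4, u(0)) - 29*(-149) = (2 - 1*0)/10 - 29*(-149) = (2 + 0)/10 + 4321 = (⅒)*2 + 4321 = ⅕ + 4321 = 21606/5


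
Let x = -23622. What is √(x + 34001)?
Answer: √10379 ≈ 101.88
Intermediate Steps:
√(x + 34001) = √(-23622 + 34001) = √10379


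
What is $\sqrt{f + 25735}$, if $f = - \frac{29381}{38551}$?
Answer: $\frac{58 \sqrt{11369113961}}{38551} \approx 160.42$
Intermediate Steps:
$f = - \frac{29381}{38551}$ ($f = \left(-29381\right) \frac{1}{38551} = - \frac{29381}{38551} \approx -0.76213$)
$\sqrt{f + 25735} = \sqrt{- \frac{29381}{38551} + 25735} = \sqrt{\frac{992080604}{38551}} = \frac{58 \sqrt{11369113961}}{38551}$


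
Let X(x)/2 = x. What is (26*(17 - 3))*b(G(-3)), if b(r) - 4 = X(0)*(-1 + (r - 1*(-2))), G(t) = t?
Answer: 1456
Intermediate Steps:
X(x) = 2*x
b(r) = 4 (b(r) = 4 + (2*0)*(-1 + (r - 1*(-2))) = 4 + 0*(-1 + (r + 2)) = 4 + 0*(-1 + (2 + r)) = 4 + 0*(1 + r) = 4 + 0 = 4)
(26*(17 - 3))*b(G(-3)) = (26*(17 - 3))*4 = (26*14)*4 = 364*4 = 1456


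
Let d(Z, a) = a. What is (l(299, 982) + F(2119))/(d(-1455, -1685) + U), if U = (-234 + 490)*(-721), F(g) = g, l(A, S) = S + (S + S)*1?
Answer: -5065/186261 ≈ -0.027193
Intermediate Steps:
l(A, S) = 3*S (l(A, S) = S + (2*S)*1 = S + 2*S = 3*S)
U = -184576 (U = 256*(-721) = -184576)
(l(299, 982) + F(2119))/(d(-1455, -1685) + U) = (3*982 + 2119)/(-1685 - 184576) = (2946 + 2119)/(-186261) = 5065*(-1/186261) = -5065/186261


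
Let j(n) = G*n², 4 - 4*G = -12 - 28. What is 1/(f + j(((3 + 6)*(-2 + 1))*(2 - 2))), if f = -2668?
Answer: -1/2668 ≈ -0.00037481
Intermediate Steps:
G = 11 (G = 1 - (-12 - 28)/4 = 1 - ¼*(-40) = 1 + 10 = 11)
j(n) = 11*n²
1/(f + j(((3 + 6)*(-2 + 1))*(2 - 2))) = 1/(-2668 + 11*(((3 + 6)*(-2 + 1))*(2 - 2))²) = 1/(-2668 + 11*((9*(-1))*0)²) = 1/(-2668 + 11*(-9*0)²) = 1/(-2668 + 11*0²) = 1/(-2668 + 11*0) = 1/(-2668 + 0) = 1/(-2668) = -1/2668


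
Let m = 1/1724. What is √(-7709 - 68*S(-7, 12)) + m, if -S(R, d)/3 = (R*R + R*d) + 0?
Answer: 1/1724 + I*√14849 ≈ 0.00058005 + 121.86*I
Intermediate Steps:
m = 1/1724 ≈ 0.00058005
S(R, d) = -3*R² - 3*R*d (S(R, d) = -3*((R*R + R*d) + 0) = -3*((R² + R*d) + 0) = -3*(R² + R*d) = -3*R² - 3*R*d)
√(-7709 - 68*S(-7, 12)) + m = √(-7709 - (-204)*(-7)*(-7 + 12)) + 1/1724 = √(-7709 - (-204)*(-7)*5) + 1/1724 = √(-7709 - 68*105) + 1/1724 = √(-7709 - 7140) + 1/1724 = √(-14849) + 1/1724 = I*√14849 + 1/1724 = 1/1724 + I*√14849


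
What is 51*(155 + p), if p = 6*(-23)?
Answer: 867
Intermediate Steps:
p = -138
51*(155 + p) = 51*(155 - 138) = 51*17 = 867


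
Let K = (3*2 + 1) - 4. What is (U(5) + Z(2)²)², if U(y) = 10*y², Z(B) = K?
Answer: 67081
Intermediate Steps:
K = 3 (K = (6 + 1) - 4 = 7 - 4 = 3)
Z(B) = 3
(U(5) + Z(2)²)² = (10*5² + 3²)² = (10*25 + 9)² = (250 + 9)² = 259² = 67081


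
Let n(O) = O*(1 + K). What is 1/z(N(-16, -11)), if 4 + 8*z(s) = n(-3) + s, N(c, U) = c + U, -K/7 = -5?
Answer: -8/139 ≈ -0.057554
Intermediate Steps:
K = 35 (K = -7*(-5) = 35)
N(c, U) = U + c
n(O) = 36*O (n(O) = O*(1 + 35) = O*36 = 36*O)
z(s) = -14 + s/8 (z(s) = -1/2 + (36*(-3) + s)/8 = -1/2 + (-108 + s)/8 = -1/2 + (-27/2 + s/8) = -14 + s/8)
1/z(N(-16, -11)) = 1/(-14 + (-11 - 16)/8) = 1/(-14 + (1/8)*(-27)) = 1/(-14 - 27/8) = 1/(-139/8) = -8/139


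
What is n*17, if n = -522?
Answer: -8874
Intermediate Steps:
n*17 = -522*17 = -8874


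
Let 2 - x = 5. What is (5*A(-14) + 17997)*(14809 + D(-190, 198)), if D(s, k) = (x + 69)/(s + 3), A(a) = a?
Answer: 4513068469/17 ≈ 2.6547e+8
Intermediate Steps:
x = -3 (x = 2 - 1*5 = 2 - 5 = -3)
D(s, k) = 66/(3 + s) (D(s, k) = (-3 + 69)/(s + 3) = 66/(3 + s))
(5*A(-14) + 17997)*(14809 + D(-190, 198)) = (5*(-14) + 17997)*(14809 + 66/(3 - 190)) = (-70 + 17997)*(14809 + 66/(-187)) = 17927*(14809 + 66*(-1/187)) = 17927*(14809 - 6/17) = 17927*(251747/17) = 4513068469/17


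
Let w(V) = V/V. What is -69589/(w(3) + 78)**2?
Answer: -69589/6241 ≈ -11.150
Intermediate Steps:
w(V) = 1
-69589/(w(3) + 78)**2 = -69589/(1 + 78)**2 = -69589/(79**2) = -69589/6241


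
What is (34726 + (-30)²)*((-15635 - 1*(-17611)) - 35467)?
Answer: -1193150366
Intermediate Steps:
(34726 + (-30)²)*((-15635 - 1*(-17611)) - 35467) = (34726 + 900)*((-15635 + 17611) - 35467) = 35626*(1976 - 35467) = 35626*(-33491) = -1193150366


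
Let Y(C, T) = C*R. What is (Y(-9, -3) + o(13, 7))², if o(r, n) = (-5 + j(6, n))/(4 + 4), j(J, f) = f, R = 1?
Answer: 1225/16 ≈ 76.563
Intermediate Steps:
Y(C, T) = C (Y(C, T) = C*1 = C)
o(r, n) = -5/8 + n/8 (o(r, n) = (-5 + n)/(4 + 4) = (-5 + n)/8 = (-5 + n)*(⅛) = -5/8 + n/8)
(Y(-9, -3) + o(13, 7))² = (-9 + (-5/8 + (⅛)*7))² = (-9 + (-5/8 + 7/8))² = (-9 + ¼)² = (-35/4)² = 1225/16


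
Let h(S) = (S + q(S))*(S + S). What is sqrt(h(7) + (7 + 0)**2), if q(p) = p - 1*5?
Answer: 5*sqrt(7) ≈ 13.229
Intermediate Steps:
q(p) = -5 + p (q(p) = p - 5 = -5 + p)
h(S) = 2*S*(-5 + 2*S) (h(S) = (S + (-5 + S))*(S + S) = (-5 + 2*S)*(2*S) = 2*S*(-5 + 2*S))
sqrt(h(7) + (7 + 0)**2) = sqrt(2*7*(-5 + 2*7) + (7 + 0)**2) = sqrt(2*7*(-5 + 14) + 7**2) = sqrt(2*7*9 + 49) = sqrt(126 + 49) = sqrt(175) = 5*sqrt(7)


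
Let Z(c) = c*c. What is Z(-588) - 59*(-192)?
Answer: 357072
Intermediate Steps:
Z(c) = c²
Z(-588) - 59*(-192) = (-588)² - 59*(-192) = 345744 + 11328 = 357072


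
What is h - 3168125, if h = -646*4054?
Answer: -5787009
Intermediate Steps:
h = -2618884
h - 3168125 = -2618884 - 3168125 = -5787009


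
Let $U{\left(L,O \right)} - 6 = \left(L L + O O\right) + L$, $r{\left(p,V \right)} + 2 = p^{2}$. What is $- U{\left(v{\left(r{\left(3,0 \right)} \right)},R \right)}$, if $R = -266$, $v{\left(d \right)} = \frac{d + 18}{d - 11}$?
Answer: $- \frac{1132717}{16} \approx -70795.0$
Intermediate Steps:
$r{\left(p,V \right)} = -2 + p^{2}$
$v{\left(d \right)} = \frac{18 + d}{-11 + d}$
$U{\left(L,O \right)} = 6 + L + L^{2} + O^{2}$ ($U{\left(L,O \right)} = 6 + \left(\left(L L + O O\right) + L\right) = 6 + \left(\left(L^{2} + O^{2}\right) + L\right) = 6 + \left(L + L^{2} + O^{2}\right) = 6 + L + L^{2} + O^{2}$)
$- U{\left(v{\left(r{\left(3,0 \right)} \right)},R \right)} = - (6 + \frac{18 - \left(2 - 3^{2}\right)}{-11 - \left(2 - 3^{2}\right)} + \left(\frac{18 - \left(2 - 3^{2}\right)}{-11 - \left(2 - 3^{2}\right)}\right)^{2} + \left(-266\right)^{2}) = - (6 + \frac{18 + \left(-2 + 9\right)}{-11 + \left(-2 + 9\right)} + \left(\frac{18 + \left(-2 + 9\right)}{-11 + \left(-2 + 9\right)}\right)^{2} + 70756) = - (6 + \frac{18 + 7}{-11 + 7} + \left(\frac{18 + 7}{-11 + 7}\right)^{2} + 70756) = - (6 + \frac{1}{-4} \cdot 25 + \left(\frac{1}{-4} \cdot 25\right)^{2} + 70756) = - (6 - \frac{25}{4} + \left(\left(- \frac{1}{4}\right) 25\right)^{2} + 70756) = - (6 - \frac{25}{4} + \left(- \frac{25}{4}\right)^{2} + 70756) = - (6 - \frac{25}{4} + \frac{625}{16} + 70756) = \left(-1\right) \frac{1132717}{16} = - \frac{1132717}{16}$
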